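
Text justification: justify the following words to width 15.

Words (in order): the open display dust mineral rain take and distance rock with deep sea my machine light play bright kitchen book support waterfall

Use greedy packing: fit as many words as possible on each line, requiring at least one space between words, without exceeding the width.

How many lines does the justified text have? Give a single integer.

Line 1: ['the', 'open'] (min_width=8, slack=7)
Line 2: ['display', 'dust'] (min_width=12, slack=3)
Line 3: ['mineral', 'rain'] (min_width=12, slack=3)
Line 4: ['take', 'and'] (min_width=8, slack=7)
Line 5: ['distance', 'rock'] (min_width=13, slack=2)
Line 6: ['with', 'deep', 'sea'] (min_width=13, slack=2)
Line 7: ['my', 'machine'] (min_width=10, slack=5)
Line 8: ['light', 'play'] (min_width=10, slack=5)
Line 9: ['bright', 'kitchen'] (min_width=14, slack=1)
Line 10: ['book', 'support'] (min_width=12, slack=3)
Line 11: ['waterfall'] (min_width=9, slack=6)
Total lines: 11

Answer: 11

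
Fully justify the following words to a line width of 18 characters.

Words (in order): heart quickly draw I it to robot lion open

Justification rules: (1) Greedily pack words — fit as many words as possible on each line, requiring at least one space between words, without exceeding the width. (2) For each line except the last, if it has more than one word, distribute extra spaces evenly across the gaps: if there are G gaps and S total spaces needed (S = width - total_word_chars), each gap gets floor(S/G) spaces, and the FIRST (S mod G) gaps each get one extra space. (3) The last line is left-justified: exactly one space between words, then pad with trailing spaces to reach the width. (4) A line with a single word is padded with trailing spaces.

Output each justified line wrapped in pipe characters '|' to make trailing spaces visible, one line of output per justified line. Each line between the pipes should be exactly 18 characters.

Answer: |heart quickly draw|
|I it to robot lion|
|open              |

Derivation:
Line 1: ['heart', 'quickly', 'draw'] (min_width=18, slack=0)
Line 2: ['I', 'it', 'to', 'robot', 'lion'] (min_width=18, slack=0)
Line 3: ['open'] (min_width=4, slack=14)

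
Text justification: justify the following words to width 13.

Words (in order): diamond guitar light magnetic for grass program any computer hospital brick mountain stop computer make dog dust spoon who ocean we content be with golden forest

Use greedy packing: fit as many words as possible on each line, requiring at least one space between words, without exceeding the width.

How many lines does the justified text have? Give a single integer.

Answer: 15

Derivation:
Line 1: ['diamond'] (min_width=7, slack=6)
Line 2: ['guitar', 'light'] (min_width=12, slack=1)
Line 3: ['magnetic', 'for'] (min_width=12, slack=1)
Line 4: ['grass', 'program'] (min_width=13, slack=0)
Line 5: ['any', 'computer'] (min_width=12, slack=1)
Line 6: ['hospital'] (min_width=8, slack=5)
Line 7: ['brick'] (min_width=5, slack=8)
Line 8: ['mountain', 'stop'] (min_width=13, slack=0)
Line 9: ['computer', 'make'] (min_width=13, slack=0)
Line 10: ['dog', 'dust'] (min_width=8, slack=5)
Line 11: ['spoon', 'who'] (min_width=9, slack=4)
Line 12: ['ocean', 'we'] (min_width=8, slack=5)
Line 13: ['content', 'be'] (min_width=10, slack=3)
Line 14: ['with', 'golden'] (min_width=11, slack=2)
Line 15: ['forest'] (min_width=6, slack=7)
Total lines: 15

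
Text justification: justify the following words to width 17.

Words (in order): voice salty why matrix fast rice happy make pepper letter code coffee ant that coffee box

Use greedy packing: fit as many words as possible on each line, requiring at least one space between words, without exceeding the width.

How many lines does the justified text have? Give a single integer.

Line 1: ['voice', 'salty', 'why'] (min_width=15, slack=2)
Line 2: ['matrix', 'fast', 'rice'] (min_width=16, slack=1)
Line 3: ['happy', 'make', 'pepper'] (min_width=17, slack=0)
Line 4: ['letter', 'code'] (min_width=11, slack=6)
Line 5: ['coffee', 'ant', 'that'] (min_width=15, slack=2)
Line 6: ['coffee', 'box'] (min_width=10, slack=7)
Total lines: 6

Answer: 6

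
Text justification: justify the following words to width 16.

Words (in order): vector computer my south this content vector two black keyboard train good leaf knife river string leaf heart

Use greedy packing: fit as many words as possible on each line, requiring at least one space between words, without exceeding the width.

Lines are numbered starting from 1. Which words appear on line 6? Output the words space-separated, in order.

Answer: good leaf knife

Derivation:
Line 1: ['vector', 'computer'] (min_width=15, slack=1)
Line 2: ['my', 'south', 'this'] (min_width=13, slack=3)
Line 3: ['content', 'vector'] (min_width=14, slack=2)
Line 4: ['two', 'black'] (min_width=9, slack=7)
Line 5: ['keyboard', 'train'] (min_width=14, slack=2)
Line 6: ['good', 'leaf', 'knife'] (min_width=15, slack=1)
Line 7: ['river', 'string'] (min_width=12, slack=4)
Line 8: ['leaf', 'heart'] (min_width=10, slack=6)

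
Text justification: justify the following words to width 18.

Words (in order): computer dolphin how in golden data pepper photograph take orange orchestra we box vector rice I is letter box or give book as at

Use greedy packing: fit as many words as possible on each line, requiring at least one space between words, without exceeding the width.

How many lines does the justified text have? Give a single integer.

Line 1: ['computer', 'dolphin'] (min_width=16, slack=2)
Line 2: ['how', 'in', 'golden', 'data'] (min_width=18, slack=0)
Line 3: ['pepper', 'photograph'] (min_width=17, slack=1)
Line 4: ['take', 'orange'] (min_width=11, slack=7)
Line 5: ['orchestra', 'we', 'box'] (min_width=16, slack=2)
Line 6: ['vector', 'rice', 'I', 'is'] (min_width=16, slack=2)
Line 7: ['letter', 'box', 'or', 'give'] (min_width=18, slack=0)
Line 8: ['book', 'as', 'at'] (min_width=10, slack=8)
Total lines: 8

Answer: 8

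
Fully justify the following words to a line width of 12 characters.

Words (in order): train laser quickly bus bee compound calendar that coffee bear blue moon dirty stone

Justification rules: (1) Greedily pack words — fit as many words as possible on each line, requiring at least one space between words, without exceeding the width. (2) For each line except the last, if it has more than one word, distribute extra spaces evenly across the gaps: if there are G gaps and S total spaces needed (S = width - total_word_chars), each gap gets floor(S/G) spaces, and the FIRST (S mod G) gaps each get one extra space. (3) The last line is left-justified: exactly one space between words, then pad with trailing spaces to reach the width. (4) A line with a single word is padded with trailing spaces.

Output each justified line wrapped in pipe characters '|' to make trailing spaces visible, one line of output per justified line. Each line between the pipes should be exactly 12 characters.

Line 1: ['train', 'laser'] (min_width=11, slack=1)
Line 2: ['quickly', 'bus'] (min_width=11, slack=1)
Line 3: ['bee', 'compound'] (min_width=12, slack=0)
Line 4: ['calendar'] (min_width=8, slack=4)
Line 5: ['that', 'coffee'] (min_width=11, slack=1)
Line 6: ['bear', 'blue'] (min_width=9, slack=3)
Line 7: ['moon', 'dirty'] (min_width=10, slack=2)
Line 8: ['stone'] (min_width=5, slack=7)

Answer: |train  laser|
|quickly  bus|
|bee compound|
|calendar    |
|that  coffee|
|bear    blue|
|moon   dirty|
|stone       |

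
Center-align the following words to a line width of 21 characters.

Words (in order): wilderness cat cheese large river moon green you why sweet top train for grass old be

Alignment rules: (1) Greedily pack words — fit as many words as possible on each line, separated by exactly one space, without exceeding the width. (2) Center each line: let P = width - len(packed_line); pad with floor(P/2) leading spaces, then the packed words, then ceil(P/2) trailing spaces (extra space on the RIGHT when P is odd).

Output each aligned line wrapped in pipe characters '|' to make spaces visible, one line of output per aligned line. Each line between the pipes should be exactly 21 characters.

Answer: |wilderness cat cheese|
|  large river moon   |
| green you why sweet |
| top train for grass |
|       old be        |

Derivation:
Line 1: ['wilderness', 'cat', 'cheese'] (min_width=21, slack=0)
Line 2: ['large', 'river', 'moon'] (min_width=16, slack=5)
Line 3: ['green', 'you', 'why', 'sweet'] (min_width=19, slack=2)
Line 4: ['top', 'train', 'for', 'grass'] (min_width=19, slack=2)
Line 5: ['old', 'be'] (min_width=6, slack=15)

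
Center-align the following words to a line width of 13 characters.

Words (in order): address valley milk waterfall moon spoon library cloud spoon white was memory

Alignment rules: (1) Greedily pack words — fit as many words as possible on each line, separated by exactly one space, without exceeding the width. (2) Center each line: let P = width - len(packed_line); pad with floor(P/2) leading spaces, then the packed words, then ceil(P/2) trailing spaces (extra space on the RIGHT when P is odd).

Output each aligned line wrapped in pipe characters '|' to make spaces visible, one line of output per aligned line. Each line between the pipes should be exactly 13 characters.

Answer: |   address   |
| valley milk |
|  waterfall  |
| moon spoon  |
|library cloud|
| spoon white |
| was memory  |

Derivation:
Line 1: ['address'] (min_width=7, slack=6)
Line 2: ['valley', 'milk'] (min_width=11, slack=2)
Line 3: ['waterfall'] (min_width=9, slack=4)
Line 4: ['moon', 'spoon'] (min_width=10, slack=3)
Line 5: ['library', 'cloud'] (min_width=13, slack=0)
Line 6: ['spoon', 'white'] (min_width=11, slack=2)
Line 7: ['was', 'memory'] (min_width=10, slack=3)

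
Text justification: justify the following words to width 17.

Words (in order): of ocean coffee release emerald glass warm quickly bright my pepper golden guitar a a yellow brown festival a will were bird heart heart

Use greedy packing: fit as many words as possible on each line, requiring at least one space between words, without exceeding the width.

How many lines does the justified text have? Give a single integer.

Answer: 9

Derivation:
Line 1: ['of', 'ocean', 'coffee'] (min_width=15, slack=2)
Line 2: ['release', 'emerald'] (min_width=15, slack=2)
Line 3: ['glass', 'warm'] (min_width=10, slack=7)
Line 4: ['quickly', 'bright', 'my'] (min_width=17, slack=0)
Line 5: ['pepper', 'golden'] (min_width=13, slack=4)
Line 6: ['guitar', 'a', 'a', 'yellow'] (min_width=17, slack=0)
Line 7: ['brown', 'festival', 'a'] (min_width=16, slack=1)
Line 8: ['will', 'were', 'bird'] (min_width=14, slack=3)
Line 9: ['heart', 'heart'] (min_width=11, slack=6)
Total lines: 9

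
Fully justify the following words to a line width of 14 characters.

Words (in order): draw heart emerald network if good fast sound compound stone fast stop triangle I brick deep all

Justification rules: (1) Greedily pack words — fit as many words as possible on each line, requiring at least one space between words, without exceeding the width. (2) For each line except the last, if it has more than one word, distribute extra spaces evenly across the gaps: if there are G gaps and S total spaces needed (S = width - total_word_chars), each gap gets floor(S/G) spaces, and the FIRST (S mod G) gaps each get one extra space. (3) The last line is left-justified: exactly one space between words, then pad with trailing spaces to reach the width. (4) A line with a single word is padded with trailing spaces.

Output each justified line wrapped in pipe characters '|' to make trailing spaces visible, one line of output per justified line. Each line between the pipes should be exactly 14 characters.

Line 1: ['draw', 'heart'] (min_width=10, slack=4)
Line 2: ['emerald'] (min_width=7, slack=7)
Line 3: ['network', 'if'] (min_width=10, slack=4)
Line 4: ['good', 'fast'] (min_width=9, slack=5)
Line 5: ['sound', 'compound'] (min_width=14, slack=0)
Line 6: ['stone', 'fast'] (min_width=10, slack=4)
Line 7: ['stop', 'triangle'] (min_width=13, slack=1)
Line 8: ['I', 'brick', 'deep'] (min_width=12, slack=2)
Line 9: ['all'] (min_width=3, slack=11)

Answer: |draw     heart|
|emerald       |
|network     if|
|good      fast|
|sound compound|
|stone     fast|
|stop  triangle|
|I  brick  deep|
|all           |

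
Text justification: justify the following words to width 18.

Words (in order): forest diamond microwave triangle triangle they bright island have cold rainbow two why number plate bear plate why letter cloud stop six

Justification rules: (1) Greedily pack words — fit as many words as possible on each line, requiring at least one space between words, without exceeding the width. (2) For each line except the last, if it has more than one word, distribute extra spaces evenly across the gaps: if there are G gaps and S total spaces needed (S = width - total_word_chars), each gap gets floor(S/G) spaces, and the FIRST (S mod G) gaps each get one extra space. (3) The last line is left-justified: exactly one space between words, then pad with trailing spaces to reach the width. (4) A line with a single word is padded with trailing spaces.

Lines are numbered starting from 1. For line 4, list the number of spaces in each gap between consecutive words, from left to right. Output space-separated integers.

Answer: 1 1

Derivation:
Line 1: ['forest', 'diamond'] (min_width=14, slack=4)
Line 2: ['microwave', 'triangle'] (min_width=18, slack=0)
Line 3: ['triangle', 'they'] (min_width=13, slack=5)
Line 4: ['bright', 'island', 'have'] (min_width=18, slack=0)
Line 5: ['cold', 'rainbow', 'two'] (min_width=16, slack=2)
Line 6: ['why', 'number', 'plate'] (min_width=16, slack=2)
Line 7: ['bear', 'plate', 'why'] (min_width=14, slack=4)
Line 8: ['letter', 'cloud', 'stop'] (min_width=17, slack=1)
Line 9: ['six'] (min_width=3, slack=15)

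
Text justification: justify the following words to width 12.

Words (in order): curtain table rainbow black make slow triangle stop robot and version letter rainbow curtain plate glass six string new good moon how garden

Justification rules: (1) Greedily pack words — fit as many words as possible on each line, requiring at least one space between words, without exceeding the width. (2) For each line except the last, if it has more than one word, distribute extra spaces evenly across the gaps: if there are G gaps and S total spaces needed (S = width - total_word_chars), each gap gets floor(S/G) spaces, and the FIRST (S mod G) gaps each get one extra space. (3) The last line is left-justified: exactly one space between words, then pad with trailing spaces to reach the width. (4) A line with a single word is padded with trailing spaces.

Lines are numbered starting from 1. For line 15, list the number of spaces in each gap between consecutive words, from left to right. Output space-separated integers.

Answer: 5

Derivation:
Line 1: ['curtain'] (min_width=7, slack=5)
Line 2: ['table'] (min_width=5, slack=7)
Line 3: ['rainbow'] (min_width=7, slack=5)
Line 4: ['black', 'make'] (min_width=10, slack=2)
Line 5: ['slow'] (min_width=4, slack=8)
Line 6: ['triangle'] (min_width=8, slack=4)
Line 7: ['stop', 'robot'] (min_width=10, slack=2)
Line 8: ['and', 'version'] (min_width=11, slack=1)
Line 9: ['letter'] (min_width=6, slack=6)
Line 10: ['rainbow'] (min_width=7, slack=5)
Line 11: ['curtain'] (min_width=7, slack=5)
Line 12: ['plate', 'glass'] (min_width=11, slack=1)
Line 13: ['six', 'string'] (min_width=10, slack=2)
Line 14: ['new', 'good'] (min_width=8, slack=4)
Line 15: ['moon', 'how'] (min_width=8, slack=4)
Line 16: ['garden'] (min_width=6, slack=6)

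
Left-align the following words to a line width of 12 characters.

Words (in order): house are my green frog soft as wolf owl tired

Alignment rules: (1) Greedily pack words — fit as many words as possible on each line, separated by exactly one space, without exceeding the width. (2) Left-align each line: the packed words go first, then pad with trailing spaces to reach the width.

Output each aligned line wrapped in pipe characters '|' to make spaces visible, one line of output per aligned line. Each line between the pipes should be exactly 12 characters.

Answer: |house are my|
|green frog  |
|soft as wolf|
|owl tired   |

Derivation:
Line 1: ['house', 'are', 'my'] (min_width=12, slack=0)
Line 2: ['green', 'frog'] (min_width=10, slack=2)
Line 3: ['soft', 'as', 'wolf'] (min_width=12, slack=0)
Line 4: ['owl', 'tired'] (min_width=9, slack=3)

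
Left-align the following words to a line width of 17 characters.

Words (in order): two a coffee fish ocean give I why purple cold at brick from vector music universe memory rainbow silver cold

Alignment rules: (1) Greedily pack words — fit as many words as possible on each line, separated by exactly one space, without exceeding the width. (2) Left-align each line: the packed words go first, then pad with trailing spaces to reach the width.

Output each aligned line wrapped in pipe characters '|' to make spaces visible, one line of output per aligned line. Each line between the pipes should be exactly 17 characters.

Line 1: ['two', 'a', 'coffee', 'fish'] (min_width=17, slack=0)
Line 2: ['ocean', 'give', 'I', 'why'] (min_width=16, slack=1)
Line 3: ['purple', 'cold', 'at'] (min_width=14, slack=3)
Line 4: ['brick', 'from', 'vector'] (min_width=17, slack=0)
Line 5: ['music', 'universe'] (min_width=14, slack=3)
Line 6: ['memory', 'rainbow'] (min_width=14, slack=3)
Line 7: ['silver', 'cold'] (min_width=11, slack=6)

Answer: |two a coffee fish|
|ocean give I why |
|purple cold at   |
|brick from vector|
|music universe   |
|memory rainbow   |
|silver cold      |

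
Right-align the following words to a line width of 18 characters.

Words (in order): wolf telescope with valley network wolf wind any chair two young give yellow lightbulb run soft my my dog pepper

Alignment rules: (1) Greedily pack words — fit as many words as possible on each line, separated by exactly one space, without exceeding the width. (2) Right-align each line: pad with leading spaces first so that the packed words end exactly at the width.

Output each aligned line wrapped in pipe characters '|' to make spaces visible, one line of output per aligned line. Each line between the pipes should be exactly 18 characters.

Answer: |    wolf telescope|
|       with valley|
| network wolf wind|
|     any chair two|
| young give yellow|
|lightbulb run soft|
|  my my dog pepper|

Derivation:
Line 1: ['wolf', 'telescope'] (min_width=14, slack=4)
Line 2: ['with', 'valley'] (min_width=11, slack=7)
Line 3: ['network', 'wolf', 'wind'] (min_width=17, slack=1)
Line 4: ['any', 'chair', 'two'] (min_width=13, slack=5)
Line 5: ['young', 'give', 'yellow'] (min_width=17, slack=1)
Line 6: ['lightbulb', 'run', 'soft'] (min_width=18, slack=0)
Line 7: ['my', 'my', 'dog', 'pepper'] (min_width=16, slack=2)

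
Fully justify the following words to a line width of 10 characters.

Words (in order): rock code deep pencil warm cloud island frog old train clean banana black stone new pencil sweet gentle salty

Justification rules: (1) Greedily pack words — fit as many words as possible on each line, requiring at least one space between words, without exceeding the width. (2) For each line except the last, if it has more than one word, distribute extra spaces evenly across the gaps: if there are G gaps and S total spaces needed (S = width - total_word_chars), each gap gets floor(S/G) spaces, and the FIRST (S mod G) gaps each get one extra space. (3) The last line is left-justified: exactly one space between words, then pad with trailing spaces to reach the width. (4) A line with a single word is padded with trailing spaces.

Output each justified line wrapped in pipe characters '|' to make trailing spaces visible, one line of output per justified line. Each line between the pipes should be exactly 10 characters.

Line 1: ['rock', 'code'] (min_width=9, slack=1)
Line 2: ['deep'] (min_width=4, slack=6)
Line 3: ['pencil'] (min_width=6, slack=4)
Line 4: ['warm', 'cloud'] (min_width=10, slack=0)
Line 5: ['island'] (min_width=6, slack=4)
Line 6: ['frog', 'old'] (min_width=8, slack=2)
Line 7: ['train'] (min_width=5, slack=5)
Line 8: ['clean'] (min_width=5, slack=5)
Line 9: ['banana'] (min_width=6, slack=4)
Line 10: ['black'] (min_width=5, slack=5)
Line 11: ['stone', 'new'] (min_width=9, slack=1)
Line 12: ['pencil'] (min_width=6, slack=4)
Line 13: ['sweet'] (min_width=5, slack=5)
Line 14: ['gentle'] (min_width=6, slack=4)
Line 15: ['salty'] (min_width=5, slack=5)

Answer: |rock  code|
|deep      |
|pencil    |
|warm cloud|
|island    |
|frog   old|
|train     |
|clean     |
|banana    |
|black     |
|stone  new|
|pencil    |
|sweet     |
|gentle    |
|salty     |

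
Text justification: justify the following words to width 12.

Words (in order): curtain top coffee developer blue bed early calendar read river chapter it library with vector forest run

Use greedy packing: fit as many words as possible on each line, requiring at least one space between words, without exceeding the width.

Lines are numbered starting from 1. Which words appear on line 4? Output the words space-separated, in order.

Answer: blue bed

Derivation:
Line 1: ['curtain', 'top'] (min_width=11, slack=1)
Line 2: ['coffee'] (min_width=6, slack=6)
Line 3: ['developer'] (min_width=9, slack=3)
Line 4: ['blue', 'bed'] (min_width=8, slack=4)
Line 5: ['early'] (min_width=5, slack=7)
Line 6: ['calendar'] (min_width=8, slack=4)
Line 7: ['read', 'river'] (min_width=10, slack=2)
Line 8: ['chapter', 'it'] (min_width=10, slack=2)
Line 9: ['library', 'with'] (min_width=12, slack=0)
Line 10: ['vector'] (min_width=6, slack=6)
Line 11: ['forest', 'run'] (min_width=10, slack=2)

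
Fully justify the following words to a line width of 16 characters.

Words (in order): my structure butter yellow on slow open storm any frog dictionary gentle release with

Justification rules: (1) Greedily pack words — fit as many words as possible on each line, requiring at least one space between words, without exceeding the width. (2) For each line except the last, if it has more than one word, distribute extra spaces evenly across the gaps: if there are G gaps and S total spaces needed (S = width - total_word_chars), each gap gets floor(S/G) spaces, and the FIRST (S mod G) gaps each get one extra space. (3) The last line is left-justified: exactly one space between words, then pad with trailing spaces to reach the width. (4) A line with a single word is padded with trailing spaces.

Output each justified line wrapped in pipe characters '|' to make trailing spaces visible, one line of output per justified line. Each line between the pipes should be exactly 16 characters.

Answer: |my     structure|
|butter yellow on|
|slow  open storm|
|any         frog|
|dictionary      |
|gentle   release|
|with            |

Derivation:
Line 1: ['my', 'structure'] (min_width=12, slack=4)
Line 2: ['butter', 'yellow', 'on'] (min_width=16, slack=0)
Line 3: ['slow', 'open', 'storm'] (min_width=15, slack=1)
Line 4: ['any', 'frog'] (min_width=8, slack=8)
Line 5: ['dictionary'] (min_width=10, slack=6)
Line 6: ['gentle', 'release'] (min_width=14, slack=2)
Line 7: ['with'] (min_width=4, slack=12)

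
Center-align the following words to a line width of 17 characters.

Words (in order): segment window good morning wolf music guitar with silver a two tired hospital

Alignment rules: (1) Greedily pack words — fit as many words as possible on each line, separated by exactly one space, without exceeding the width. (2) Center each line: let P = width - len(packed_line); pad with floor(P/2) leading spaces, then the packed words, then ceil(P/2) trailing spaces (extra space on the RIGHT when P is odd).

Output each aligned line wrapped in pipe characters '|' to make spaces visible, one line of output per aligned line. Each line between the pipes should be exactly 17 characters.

Line 1: ['segment', 'window'] (min_width=14, slack=3)
Line 2: ['good', 'morning', 'wolf'] (min_width=17, slack=0)
Line 3: ['music', 'guitar', 'with'] (min_width=17, slack=0)
Line 4: ['silver', 'a', 'two'] (min_width=12, slack=5)
Line 5: ['tired', 'hospital'] (min_width=14, slack=3)

Answer: | segment window  |
|good morning wolf|
|music guitar with|
|  silver a two   |
| tired hospital  |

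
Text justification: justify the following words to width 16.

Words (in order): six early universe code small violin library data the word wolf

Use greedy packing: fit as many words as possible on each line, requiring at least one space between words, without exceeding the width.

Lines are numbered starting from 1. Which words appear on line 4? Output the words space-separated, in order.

Answer: library data the

Derivation:
Line 1: ['six', 'early'] (min_width=9, slack=7)
Line 2: ['universe', 'code'] (min_width=13, slack=3)
Line 3: ['small', 'violin'] (min_width=12, slack=4)
Line 4: ['library', 'data', 'the'] (min_width=16, slack=0)
Line 5: ['word', 'wolf'] (min_width=9, slack=7)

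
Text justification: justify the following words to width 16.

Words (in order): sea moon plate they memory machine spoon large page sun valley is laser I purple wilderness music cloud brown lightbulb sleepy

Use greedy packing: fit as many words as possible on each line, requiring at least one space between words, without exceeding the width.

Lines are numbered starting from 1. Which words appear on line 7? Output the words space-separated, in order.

Line 1: ['sea', 'moon', 'plate'] (min_width=14, slack=2)
Line 2: ['they', 'memory'] (min_width=11, slack=5)
Line 3: ['machine', 'spoon'] (min_width=13, slack=3)
Line 4: ['large', 'page', 'sun'] (min_width=14, slack=2)
Line 5: ['valley', 'is', 'laser'] (min_width=15, slack=1)
Line 6: ['I', 'purple'] (min_width=8, slack=8)
Line 7: ['wilderness', 'music'] (min_width=16, slack=0)
Line 8: ['cloud', 'brown'] (min_width=11, slack=5)
Line 9: ['lightbulb', 'sleepy'] (min_width=16, slack=0)

Answer: wilderness music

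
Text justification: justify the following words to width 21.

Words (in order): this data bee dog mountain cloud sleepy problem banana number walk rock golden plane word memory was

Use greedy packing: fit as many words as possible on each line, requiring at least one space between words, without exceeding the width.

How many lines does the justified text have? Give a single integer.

Answer: 5

Derivation:
Line 1: ['this', 'data', 'bee', 'dog'] (min_width=17, slack=4)
Line 2: ['mountain', 'cloud', 'sleepy'] (min_width=21, slack=0)
Line 3: ['problem', 'banana', 'number'] (min_width=21, slack=0)
Line 4: ['walk', 'rock', 'golden'] (min_width=16, slack=5)
Line 5: ['plane', 'word', 'memory', 'was'] (min_width=21, slack=0)
Total lines: 5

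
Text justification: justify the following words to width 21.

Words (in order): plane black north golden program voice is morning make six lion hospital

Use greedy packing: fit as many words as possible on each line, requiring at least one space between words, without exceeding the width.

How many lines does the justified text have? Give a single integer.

Line 1: ['plane', 'black', 'north'] (min_width=17, slack=4)
Line 2: ['golden', 'program', 'voice'] (min_width=20, slack=1)
Line 3: ['is', 'morning', 'make', 'six'] (min_width=19, slack=2)
Line 4: ['lion', 'hospital'] (min_width=13, slack=8)
Total lines: 4

Answer: 4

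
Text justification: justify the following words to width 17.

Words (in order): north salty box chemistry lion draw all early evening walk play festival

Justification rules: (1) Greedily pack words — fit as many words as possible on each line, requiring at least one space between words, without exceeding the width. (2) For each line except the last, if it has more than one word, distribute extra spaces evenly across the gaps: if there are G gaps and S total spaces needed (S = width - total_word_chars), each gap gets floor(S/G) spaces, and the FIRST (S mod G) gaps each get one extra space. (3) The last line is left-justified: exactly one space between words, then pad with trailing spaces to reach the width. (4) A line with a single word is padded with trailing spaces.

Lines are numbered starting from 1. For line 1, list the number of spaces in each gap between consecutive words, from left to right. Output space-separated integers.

Answer: 2 2

Derivation:
Line 1: ['north', 'salty', 'box'] (min_width=15, slack=2)
Line 2: ['chemistry', 'lion'] (min_width=14, slack=3)
Line 3: ['draw', 'all', 'early'] (min_width=14, slack=3)
Line 4: ['evening', 'walk', 'play'] (min_width=17, slack=0)
Line 5: ['festival'] (min_width=8, slack=9)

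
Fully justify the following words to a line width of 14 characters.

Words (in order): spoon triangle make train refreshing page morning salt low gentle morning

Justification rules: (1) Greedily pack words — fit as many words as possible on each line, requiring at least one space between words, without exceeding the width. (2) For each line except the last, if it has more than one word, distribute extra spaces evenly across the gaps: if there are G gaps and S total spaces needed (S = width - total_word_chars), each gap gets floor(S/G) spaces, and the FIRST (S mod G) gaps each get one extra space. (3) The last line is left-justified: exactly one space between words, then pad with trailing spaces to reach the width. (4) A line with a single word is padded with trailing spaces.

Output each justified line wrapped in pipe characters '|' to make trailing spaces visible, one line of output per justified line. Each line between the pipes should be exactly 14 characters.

Answer: |spoon triangle|
|make     train|
|refreshing    |
|page   morning|
|salt       low|
|gentle morning|

Derivation:
Line 1: ['spoon', 'triangle'] (min_width=14, slack=0)
Line 2: ['make', 'train'] (min_width=10, slack=4)
Line 3: ['refreshing'] (min_width=10, slack=4)
Line 4: ['page', 'morning'] (min_width=12, slack=2)
Line 5: ['salt', 'low'] (min_width=8, slack=6)
Line 6: ['gentle', 'morning'] (min_width=14, slack=0)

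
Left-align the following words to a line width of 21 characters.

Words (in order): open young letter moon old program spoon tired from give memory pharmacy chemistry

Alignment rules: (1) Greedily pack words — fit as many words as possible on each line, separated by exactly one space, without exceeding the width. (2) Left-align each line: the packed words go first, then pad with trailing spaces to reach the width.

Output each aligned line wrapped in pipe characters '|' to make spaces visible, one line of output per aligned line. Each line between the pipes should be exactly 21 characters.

Line 1: ['open', 'young', 'letter'] (min_width=17, slack=4)
Line 2: ['moon', 'old', 'program'] (min_width=16, slack=5)
Line 3: ['spoon', 'tired', 'from', 'give'] (min_width=21, slack=0)
Line 4: ['memory', 'pharmacy'] (min_width=15, slack=6)
Line 5: ['chemistry'] (min_width=9, slack=12)

Answer: |open young letter    |
|moon old program     |
|spoon tired from give|
|memory pharmacy      |
|chemistry            |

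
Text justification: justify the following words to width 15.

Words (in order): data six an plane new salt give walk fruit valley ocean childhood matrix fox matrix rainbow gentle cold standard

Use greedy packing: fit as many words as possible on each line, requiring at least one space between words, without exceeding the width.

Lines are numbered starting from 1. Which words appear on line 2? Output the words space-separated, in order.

Line 1: ['data', 'six', 'an'] (min_width=11, slack=4)
Line 2: ['plane', 'new', 'salt'] (min_width=14, slack=1)
Line 3: ['give', 'walk', 'fruit'] (min_width=15, slack=0)
Line 4: ['valley', 'ocean'] (min_width=12, slack=3)
Line 5: ['childhood'] (min_width=9, slack=6)
Line 6: ['matrix', 'fox'] (min_width=10, slack=5)
Line 7: ['matrix', 'rainbow'] (min_width=14, slack=1)
Line 8: ['gentle', 'cold'] (min_width=11, slack=4)
Line 9: ['standard'] (min_width=8, slack=7)

Answer: plane new salt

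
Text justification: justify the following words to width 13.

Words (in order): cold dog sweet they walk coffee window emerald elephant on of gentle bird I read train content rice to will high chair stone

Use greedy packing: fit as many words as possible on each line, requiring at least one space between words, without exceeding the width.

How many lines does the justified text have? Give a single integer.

Answer: 12

Derivation:
Line 1: ['cold', 'dog'] (min_width=8, slack=5)
Line 2: ['sweet', 'they'] (min_width=10, slack=3)
Line 3: ['walk', 'coffee'] (min_width=11, slack=2)
Line 4: ['window'] (min_width=6, slack=7)
Line 5: ['emerald'] (min_width=7, slack=6)
Line 6: ['elephant', 'on'] (min_width=11, slack=2)
Line 7: ['of', 'gentle'] (min_width=9, slack=4)
Line 8: ['bird', 'I', 'read'] (min_width=11, slack=2)
Line 9: ['train', 'content'] (min_width=13, slack=0)
Line 10: ['rice', 'to', 'will'] (min_width=12, slack=1)
Line 11: ['high', 'chair'] (min_width=10, slack=3)
Line 12: ['stone'] (min_width=5, slack=8)
Total lines: 12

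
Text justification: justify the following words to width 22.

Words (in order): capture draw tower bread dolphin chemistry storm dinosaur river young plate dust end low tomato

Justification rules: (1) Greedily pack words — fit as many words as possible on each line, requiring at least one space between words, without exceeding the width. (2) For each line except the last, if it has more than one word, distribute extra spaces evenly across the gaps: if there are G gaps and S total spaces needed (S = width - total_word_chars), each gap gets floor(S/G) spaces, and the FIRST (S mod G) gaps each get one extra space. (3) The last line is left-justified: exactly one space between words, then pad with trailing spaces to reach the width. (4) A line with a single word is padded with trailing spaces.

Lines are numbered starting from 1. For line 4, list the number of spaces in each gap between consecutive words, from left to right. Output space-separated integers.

Answer: 2 2

Derivation:
Line 1: ['capture', 'draw', 'tower'] (min_width=18, slack=4)
Line 2: ['bread', 'dolphin'] (min_width=13, slack=9)
Line 3: ['chemistry', 'storm'] (min_width=15, slack=7)
Line 4: ['dinosaur', 'river', 'young'] (min_width=20, slack=2)
Line 5: ['plate', 'dust', 'end', 'low'] (min_width=18, slack=4)
Line 6: ['tomato'] (min_width=6, slack=16)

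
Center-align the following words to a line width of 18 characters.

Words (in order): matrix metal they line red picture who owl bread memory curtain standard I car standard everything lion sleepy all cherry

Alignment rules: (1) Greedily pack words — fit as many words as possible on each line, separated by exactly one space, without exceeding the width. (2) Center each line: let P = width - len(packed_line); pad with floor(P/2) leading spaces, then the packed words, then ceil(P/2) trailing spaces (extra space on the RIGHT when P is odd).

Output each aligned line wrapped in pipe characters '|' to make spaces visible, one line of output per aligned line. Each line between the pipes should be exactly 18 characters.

Answer: |matrix metal they |
| line red picture |
|  who owl bread   |
|  memory curtain  |
|  standard I car  |
|     standard     |
| everything lion  |
|sleepy all cherry |

Derivation:
Line 1: ['matrix', 'metal', 'they'] (min_width=17, slack=1)
Line 2: ['line', 'red', 'picture'] (min_width=16, slack=2)
Line 3: ['who', 'owl', 'bread'] (min_width=13, slack=5)
Line 4: ['memory', 'curtain'] (min_width=14, slack=4)
Line 5: ['standard', 'I', 'car'] (min_width=14, slack=4)
Line 6: ['standard'] (min_width=8, slack=10)
Line 7: ['everything', 'lion'] (min_width=15, slack=3)
Line 8: ['sleepy', 'all', 'cherry'] (min_width=17, slack=1)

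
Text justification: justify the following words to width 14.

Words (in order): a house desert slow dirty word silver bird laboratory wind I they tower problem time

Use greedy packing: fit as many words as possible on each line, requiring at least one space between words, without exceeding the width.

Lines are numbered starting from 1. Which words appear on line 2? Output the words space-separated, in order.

Answer: slow dirty

Derivation:
Line 1: ['a', 'house', 'desert'] (min_width=14, slack=0)
Line 2: ['slow', 'dirty'] (min_width=10, slack=4)
Line 3: ['word', 'silver'] (min_width=11, slack=3)
Line 4: ['bird'] (min_width=4, slack=10)
Line 5: ['laboratory'] (min_width=10, slack=4)
Line 6: ['wind', 'I', 'they'] (min_width=11, slack=3)
Line 7: ['tower', 'problem'] (min_width=13, slack=1)
Line 8: ['time'] (min_width=4, slack=10)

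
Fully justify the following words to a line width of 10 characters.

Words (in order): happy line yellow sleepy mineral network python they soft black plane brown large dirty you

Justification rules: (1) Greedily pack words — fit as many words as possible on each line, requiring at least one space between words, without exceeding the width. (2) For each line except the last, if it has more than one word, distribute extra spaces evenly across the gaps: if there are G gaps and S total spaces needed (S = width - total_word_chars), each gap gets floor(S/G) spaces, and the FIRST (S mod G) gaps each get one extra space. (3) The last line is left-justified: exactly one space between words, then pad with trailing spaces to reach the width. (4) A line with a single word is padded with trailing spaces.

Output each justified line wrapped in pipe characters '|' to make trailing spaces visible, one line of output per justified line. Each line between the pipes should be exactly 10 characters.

Answer: |happy line|
|yellow    |
|sleepy    |
|mineral   |
|network   |
|python    |
|they  soft|
|black     |
|plane     |
|brown     |
|large     |
|dirty you |

Derivation:
Line 1: ['happy', 'line'] (min_width=10, slack=0)
Line 2: ['yellow'] (min_width=6, slack=4)
Line 3: ['sleepy'] (min_width=6, slack=4)
Line 4: ['mineral'] (min_width=7, slack=3)
Line 5: ['network'] (min_width=7, slack=3)
Line 6: ['python'] (min_width=6, slack=4)
Line 7: ['they', 'soft'] (min_width=9, slack=1)
Line 8: ['black'] (min_width=5, slack=5)
Line 9: ['plane'] (min_width=5, slack=5)
Line 10: ['brown'] (min_width=5, slack=5)
Line 11: ['large'] (min_width=5, slack=5)
Line 12: ['dirty', 'you'] (min_width=9, slack=1)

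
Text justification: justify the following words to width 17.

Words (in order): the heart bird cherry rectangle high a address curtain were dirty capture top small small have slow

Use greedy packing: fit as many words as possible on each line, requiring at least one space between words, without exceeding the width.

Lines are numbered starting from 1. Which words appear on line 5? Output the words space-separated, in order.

Line 1: ['the', 'heart', 'bird'] (min_width=14, slack=3)
Line 2: ['cherry', 'rectangle'] (min_width=16, slack=1)
Line 3: ['high', 'a', 'address'] (min_width=14, slack=3)
Line 4: ['curtain', 'were'] (min_width=12, slack=5)
Line 5: ['dirty', 'capture', 'top'] (min_width=17, slack=0)
Line 6: ['small', 'small', 'have'] (min_width=16, slack=1)
Line 7: ['slow'] (min_width=4, slack=13)

Answer: dirty capture top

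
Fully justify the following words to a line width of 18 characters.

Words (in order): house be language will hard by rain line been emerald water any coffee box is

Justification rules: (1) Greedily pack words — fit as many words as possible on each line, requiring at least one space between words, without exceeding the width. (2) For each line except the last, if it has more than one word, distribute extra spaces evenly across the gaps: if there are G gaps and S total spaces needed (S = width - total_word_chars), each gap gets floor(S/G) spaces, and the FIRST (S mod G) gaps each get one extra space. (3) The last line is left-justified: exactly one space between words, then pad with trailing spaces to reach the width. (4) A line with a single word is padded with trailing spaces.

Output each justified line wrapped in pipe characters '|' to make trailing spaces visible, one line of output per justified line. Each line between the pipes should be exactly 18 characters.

Answer: |house  be language|
|will  hard by rain|
|line  been emerald|
|water  any  coffee|
|box is            |

Derivation:
Line 1: ['house', 'be', 'language'] (min_width=17, slack=1)
Line 2: ['will', 'hard', 'by', 'rain'] (min_width=17, slack=1)
Line 3: ['line', 'been', 'emerald'] (min_width=17, slack=1)
Line 4: ['water', 'any', 'coffee'] (min_width=16, slack=2)
Line 5: ['box', 'is'] (min_width=6, slack=12)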